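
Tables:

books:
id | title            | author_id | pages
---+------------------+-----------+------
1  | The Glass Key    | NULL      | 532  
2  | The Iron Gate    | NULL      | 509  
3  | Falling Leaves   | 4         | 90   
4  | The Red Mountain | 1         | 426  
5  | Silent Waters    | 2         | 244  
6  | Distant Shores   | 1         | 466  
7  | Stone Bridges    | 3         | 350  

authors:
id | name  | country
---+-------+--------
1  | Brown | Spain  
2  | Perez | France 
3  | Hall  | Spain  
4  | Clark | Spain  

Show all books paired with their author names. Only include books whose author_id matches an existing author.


INNER JOIN keeps only books rows whose author_id matches an id in authors. Walk through each book:
  - book 1 (The Glass Key): author_id=NULL, no match -> dropped
  - book 2 (The Iron Gate): author_id=NULL, no match -> dropped
  - book 3 (Falling Leaves): author_id=4 -> matches Clark
  - book 4 (The Red Mountain): author_id=1 -> matches Brown
  - book 5 (Silent Waters): author_id=2 -> matches Perez
  - book 6 (Distant Shores): author_id=1 -> matches Brown
  - book 7 (Stone Bridges): author_id=3 -> matches Hall
So 2 of 7 rows are dropped.

SQL:
SELECT a.title, b.name AS author
FROM books a
INNER JOIN authors b ON a.author_id = b.id

Result:
title            | author
-----------------+-------
Falling Leaves   | Clark 
The Red Mountain | Brown 
Silent Waters    | Perez 
Distant Shores   | Brown 
Stone Bridges    | Hall  


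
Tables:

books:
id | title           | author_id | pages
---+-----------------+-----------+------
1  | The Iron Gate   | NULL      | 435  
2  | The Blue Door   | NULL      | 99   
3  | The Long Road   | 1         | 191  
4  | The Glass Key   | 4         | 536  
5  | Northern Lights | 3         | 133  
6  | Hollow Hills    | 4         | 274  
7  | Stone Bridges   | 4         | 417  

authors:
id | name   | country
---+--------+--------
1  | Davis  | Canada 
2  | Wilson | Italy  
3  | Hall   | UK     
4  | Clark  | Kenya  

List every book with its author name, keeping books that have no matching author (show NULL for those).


LEFT JOIN keeps every row from books (the left table); where author_id has no match in authors, the author columns become NULL. Walk through each book:
  - book 1 (The Iron Gate): author_id=NULL, no match -> kept with NULL
  - book 2 (The Blue Door): author_id=NULL, no match -> kept with NULL
  - book 3 (The Long Road): author_id=1 -> matches Davis
  - book 4 (The Glass Key): author_id=4 -> matches Clark
  - book 5 (Northern Lights): author_id=3 -> matches Hall
  - book 6 (Hollow Hills): author_id=4 -> matches Clark
  - book 7 (Stone Bridges): author_id=4 -> matches Clark
All 7 rows appear; 2 have NULL author.

SQL:
SELECT a.title, b.name AS author
FROM books a
LEFT JOIN authors b ON a.author_id = b.id

Result:
title           | author
----------------+-------
The Iron Gate   | NULL  
The Blue Door   | NULL  
The Long Road   | Davis 
The Glass Key   | Clark 
Northern Lights | Hall  
Hollow Hills    | Clark 
Stone Bridges   | Clark 


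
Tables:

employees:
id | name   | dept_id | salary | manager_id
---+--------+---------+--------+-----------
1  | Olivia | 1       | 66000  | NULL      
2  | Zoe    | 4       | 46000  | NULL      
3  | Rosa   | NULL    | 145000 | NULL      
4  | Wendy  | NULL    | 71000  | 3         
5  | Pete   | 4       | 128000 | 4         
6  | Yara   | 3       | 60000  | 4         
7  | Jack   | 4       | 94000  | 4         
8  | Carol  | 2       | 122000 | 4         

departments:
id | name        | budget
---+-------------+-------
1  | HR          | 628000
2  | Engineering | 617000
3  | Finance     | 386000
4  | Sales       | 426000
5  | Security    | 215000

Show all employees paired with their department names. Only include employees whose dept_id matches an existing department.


INNER JOIN keeps only employees rows whose dept_id matches an id in departments. Walk through each employee:
  - employee 1 (Olivia): dept_id=1 -> matches HR
  - employee 2 (Zoe): dept_id=4 -> matches Sales
  - employee 3 (Rosa): dept_id=NULL, no match -> dropped
  - employee 4 (Wendy): dept_id=NULL, no match -> dropped
  - employee 5 (Pete): dept_id=4 -> matches Sales
  - employee 6 (Yara): dept_id=3 -> matches Finance
  - employee 7 (Jack): dept_id=4 -> matches Sales
  - employee 8 (Carol): dept_id=2 -> matches Engineering
So 2 of 8 rows are dropped.

SQL:
SELECT a.name, b.name AS department
FROM employees a
INNER JOIN departments b ON a.dept_id = b.id

Result:
name   | department 
-------+------------
Olivia | HR         
Zoe    | Sales      
Pete   | Sales      
Yara   | Finance    
Jack   | Sales      
Carol  | Engineering


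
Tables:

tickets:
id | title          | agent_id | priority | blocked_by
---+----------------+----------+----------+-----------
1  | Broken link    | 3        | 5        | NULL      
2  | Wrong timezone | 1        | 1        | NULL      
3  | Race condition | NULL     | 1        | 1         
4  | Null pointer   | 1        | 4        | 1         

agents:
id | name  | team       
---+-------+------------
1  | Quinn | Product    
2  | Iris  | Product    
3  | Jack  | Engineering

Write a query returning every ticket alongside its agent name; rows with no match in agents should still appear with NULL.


LEFT JOIN keeps every row from tickets (the left table); where agent_id has no match in agents, the agent columns become NULL. Walk through each ticket:
  - ticket 1 (Broken link): agent_id=3 -> matches Jack
  - ticket 2 (Wrong timezone): agent_id=1 -> matches Quinn
  - ticket 3 (Race condition): agent_id=NULL, no match -> kept with NULL
  - ticket 4 (Null pointer): agent_id=1 -> matches Quinn
All 4 rows appear; 1 has NULL agent.

SQL:
SELECT a.title, b.name AS agent
FROM tickets a
LEFT JOIN agents b ON a.agent_id = b.id

Result:
title          | agent
---------------+------
Broken link    | Jack 
Wrong timezone | Quinn
Race condition | NULL 
Null pointer   | Quinn


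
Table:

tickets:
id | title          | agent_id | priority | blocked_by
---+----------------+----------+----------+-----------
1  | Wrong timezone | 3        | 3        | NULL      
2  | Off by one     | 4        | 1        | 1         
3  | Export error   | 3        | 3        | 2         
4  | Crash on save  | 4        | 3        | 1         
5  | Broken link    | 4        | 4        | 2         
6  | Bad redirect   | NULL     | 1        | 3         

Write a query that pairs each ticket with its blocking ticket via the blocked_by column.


This is a self-join: tickets is joined to a second copy of itself, matching each row's blocked_by to another row's id. Use LEFT JOIN so rows with blocked_by=NULL are kept.
  - ticket 1 (Wrong timezone): blocked_by=NULL -> NULL
  - ticket 2 (Off by one): blocked_by=1 -> Wrong timezone
  - ticket 3 (Export error): blocked_by=2 -> Off by one
  - ticket 4 (Crash on save): blocked_by=1 -> Wrong timezone
  - ticket 5 (Broken link): blocked_by=2 -> Off by one
  - ticket 6 (Bad redirect): blocked_by=3 -> Export error

SQL:
SELECT a.title AS item, b.title AS blocked_by
FROM tickets a
LEFT JOIN tickets b ON a.blocked_by = b.id

Result:
item           | blocked_by    
---------------+---------------
Wrong timezone | NULL          
Off by one     | Wrong timezone
Export error   | Off by one    
Crash on save  | Wrong timezone
Broken link    | Off by one    
Bad redirect   | Export error  


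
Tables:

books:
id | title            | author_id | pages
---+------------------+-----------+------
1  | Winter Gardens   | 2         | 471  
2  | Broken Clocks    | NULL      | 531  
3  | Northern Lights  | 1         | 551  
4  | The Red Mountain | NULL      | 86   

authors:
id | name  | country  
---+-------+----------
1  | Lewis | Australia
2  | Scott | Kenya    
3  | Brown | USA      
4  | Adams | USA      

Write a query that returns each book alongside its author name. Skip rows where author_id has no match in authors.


INNER JOIN keeps only books rows whose author_id matches an id in authors. Walk through each book:
  - book 1 (Winter Gardens): author_id=2 -> matches Scott
  - book 2 (Broken Clocks): author_id=NULL, no match -> dropped
  - book 3 (Northern Lights): author_id=1 -> matches Lewis
  - book 4 (The Red Mountain): author_id=NULL, no match -> dropped
So 2 of 4 rows are dropped.

SQL:
SELECT a.title, b.name AS author
FROM books a
INNER JOIN authors b ON a.author_id = b.id

Result:
title           | author
----------------+-------
Winter Gardens  | Scott 
Northern Lights | Lewis 


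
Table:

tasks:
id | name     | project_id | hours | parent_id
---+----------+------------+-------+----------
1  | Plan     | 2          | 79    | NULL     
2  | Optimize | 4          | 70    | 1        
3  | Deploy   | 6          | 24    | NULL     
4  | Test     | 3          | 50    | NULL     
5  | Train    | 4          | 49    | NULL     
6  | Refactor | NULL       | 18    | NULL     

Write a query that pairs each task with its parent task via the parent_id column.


This is a self-join: tasks is joined to a second copy of itself, matching each row's parent_id to another row's id. Use LEFT JOIN so rows with parent_id=NULL are kept.
  - task 1 (Plan): parent_id=NULL -> NULL
  - task 2 (Optimize): parent_id=1 -> Plan
  - task 3 (Deploy): parent_id=NULL -> NULL
  - task 4 (Test): parent_id=NULL -> NULL
  - task 5 (Train): parent_id=NULL -> NULL
  - task 6 (Refactor): parent_id=NULL -> NULL

SQL:
SELECT a.name AS item, b.name AS parent
FROM tasks a
LEFT JOIN tasks b ON a.parent_id = b.id

Result:
item     | parent
---------+-------
Plan     | NULL  
Optimize | Plan  
Deploy   | NULL  
Test     | NULL  
Train    | NULL  
Refactor | NULL  


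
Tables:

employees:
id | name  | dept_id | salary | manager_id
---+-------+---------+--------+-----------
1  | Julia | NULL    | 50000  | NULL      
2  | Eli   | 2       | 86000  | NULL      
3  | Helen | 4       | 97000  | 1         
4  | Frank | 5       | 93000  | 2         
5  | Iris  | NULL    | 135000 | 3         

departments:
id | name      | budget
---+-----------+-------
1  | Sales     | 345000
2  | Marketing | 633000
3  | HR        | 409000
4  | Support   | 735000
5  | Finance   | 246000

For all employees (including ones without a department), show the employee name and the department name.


LEFT JOIN keeps every row from employees (the left table); where dept_id has no match in departments, the department columns become NULL. Walk through each employee:
  - employee 1 (Julia): dept_id=NULL, no match -> kept with NULL
  - employee 2 (Eli): dept_id=2 -> matches Marketing
  - employee 3 (Helen): dept_id=4 -> matches Support
  - employee 4 (Frank): dept_id=5 -> matches Finance
  - employee 5 (Iris): dept_id=NULL, no match -> kept with NULL
All 5 rows appear; 2 have NULL department.

SQL:
SELECT a.name, b.name AS department
FROM employees a
LEFT JOIN departments b ON a.dept_id = b.id

Result:
name  | department
------+-----------
Julia | NULL      
Eli   | Marketing 
Helen | Support   
Frank | Finance   
Iris  | NULL      


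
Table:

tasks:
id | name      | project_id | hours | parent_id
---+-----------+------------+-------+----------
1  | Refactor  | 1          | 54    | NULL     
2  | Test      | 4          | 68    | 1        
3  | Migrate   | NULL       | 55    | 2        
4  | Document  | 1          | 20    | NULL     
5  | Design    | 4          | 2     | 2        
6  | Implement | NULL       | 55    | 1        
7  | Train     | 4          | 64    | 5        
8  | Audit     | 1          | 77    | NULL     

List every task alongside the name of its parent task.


This is a self-join: tasks is joined to a second copy of itself, matching each row's parent_id to another row's id. Use LEFT JOIN so rows with parent_id=NULL are kept.
  - task 1 (Refactor): parent_id=NULL -> NULL
  - task 2 (Test): parent_id=1 -> Refactor
  - task 3 (Migrate): parent_id=2 -> Test
  - task 4 (Document): parent_id=NULL -> NULL
  - task 5 (Design): parent_id=2 -> Test
  - task 6 (Implement): parent_id=1 -> Refactor
  - task 7 (Train): parent_id=5 -> Design
  - task 8 (Audit): parent_id=NULL -> NULL

SQL:
SELECT a.name AS item, b.name AS parent
FROM tasks a
LEFT JOIN tasks b ON a.parent_id = b.id

Result:
item      | parent  
----------+---------
Refactor  | NULL    
Test      | Refactor
Migrate   | Test    
Document  | NULL    
Design    | Test    
Implement | Refactor
Train     | Design  
Audit     | NULL    


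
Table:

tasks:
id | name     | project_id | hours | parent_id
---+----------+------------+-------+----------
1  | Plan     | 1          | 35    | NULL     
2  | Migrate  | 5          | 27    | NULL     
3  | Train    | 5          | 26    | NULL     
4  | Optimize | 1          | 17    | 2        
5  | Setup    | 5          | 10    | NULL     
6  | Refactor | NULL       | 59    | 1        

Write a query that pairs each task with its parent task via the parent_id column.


This is a self-join: tasks is joined to a second copy of itself, matching each row's parent_id to another row's id. Use LEFT JOIN so rows with parent_id=NULL are kept.
  - task 1 (Plan): parent_id=NULL -> NULL
  - task 2 (Migrate): parent_id=NULL -> NULL
  - task 3 (Train): parent_id=NULL -> NULL
  - task 4 (Optimize): parent_id=2 -> Migrate
  - task 5 (Setup): parent_id=NULL -> NULL
  - task 6 (Refactor): parent_id=1 -> Plan

SQL:
SELECT a.name AS item, b.name AS parent
FROM tasks a
LEFT JOIN tasks b ON a.parent_id = b.id

Result:
item     | parent 
---------+--------
Plan     | NULL   
Migrate  | NULL   
Train    | NULL   
Optimize | Migrate
Setup    | NULL   
Refactor | Plan   


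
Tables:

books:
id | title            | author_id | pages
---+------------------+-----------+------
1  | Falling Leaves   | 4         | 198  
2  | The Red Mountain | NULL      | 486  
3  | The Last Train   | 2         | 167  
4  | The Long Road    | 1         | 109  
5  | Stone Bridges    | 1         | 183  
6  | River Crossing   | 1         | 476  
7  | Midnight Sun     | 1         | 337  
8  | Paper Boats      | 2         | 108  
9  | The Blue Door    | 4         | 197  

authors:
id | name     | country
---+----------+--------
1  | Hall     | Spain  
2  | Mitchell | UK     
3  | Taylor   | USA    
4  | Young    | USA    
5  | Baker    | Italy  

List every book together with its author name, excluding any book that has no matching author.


INNER JOIN keeps only books rows whose author_id matches an id in authors. Walk through each book:
  - book 1 (Falling Leaves): author_id=4 -> matches Young
  - book 2 (The Red Mountain): author_id=NULL, no match -> dropped
  - book 3 (The Last Train): author_id=2 -> matches Mitchell
  - book 4 (The Long Road): author_id=1 -> matches Hall
  - book 5 (Stone Bridges): author_id=1 -> matches Hall
  - book 6 (River Crossing): author_id=1 -> matches Hall
  - book 7 (Midnight Sun): author_id=1 -> matches Hall
  - book 8 (Paper Boats): author_id=2 -> matches Mitchell
  - book 9 (The Blue Door): author_id=4 -> matches Young
So 1 of 9 rows is dropped.

SQL:
SELECT a.title, b.name AS author
FROM books a
INNER JOIN authors b ON a.author_id = b.id

Result:
title          | author  
---------------+---------
Falling Leaves | Young   
The Last Train | Mitchell
The Long Road  | Hall    
Stone Bridges  | Hall    
River Crossing | Hall    
Midnight Sun   | Hall    
Paper Boats    | Mitchell
The Blue Door  | Young   


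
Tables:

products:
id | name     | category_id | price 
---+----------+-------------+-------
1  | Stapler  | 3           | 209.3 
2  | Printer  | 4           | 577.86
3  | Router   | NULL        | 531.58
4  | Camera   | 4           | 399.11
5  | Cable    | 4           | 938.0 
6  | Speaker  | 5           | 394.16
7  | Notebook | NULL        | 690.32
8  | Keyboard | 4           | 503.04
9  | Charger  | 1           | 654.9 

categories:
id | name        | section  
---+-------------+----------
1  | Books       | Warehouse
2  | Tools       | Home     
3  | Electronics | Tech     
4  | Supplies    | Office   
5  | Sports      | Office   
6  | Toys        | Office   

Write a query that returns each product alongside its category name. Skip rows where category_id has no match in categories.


INNER JOIN keeps only products rows whose category_id matches an id in categories. Walk through each product:
  - product 1 (Stapler): category_id=3 -> matches Electronics
  - product 2 (Printer): category_id=4 -> matches Supplies
  - product 3 (Router): category_id=NULL, no match -> dropped
  - product 4 (Camera): category_id=4 -> matches Supplies
  - product 5 (Cable): category_id=4 -> matches Supplies
  - product 6 (Speaker): category_id=5 -> matches Sports
  - product 7 (Notebook): category_id=NULL, no match -> dropped
  - product 8 (Keyboard): category_id=4 -> matches Supplies
  - product 9 (Charger): category_id=1 -> matches Books
So 2 of 9 rows are dropped.

SQL:
SELECT a.name, b.name AS category
FROM products a
INNER JOIN categories b ON a.category_id = b.id

Result:
name     | category   
---------+------------
Stapler  | Electronics
Printer  | Supplies   
Camera   | Supplies   
Cable    | Supplies   
Speaker  | Sports     
Keyboard | Supplies   
Charger  | Books      


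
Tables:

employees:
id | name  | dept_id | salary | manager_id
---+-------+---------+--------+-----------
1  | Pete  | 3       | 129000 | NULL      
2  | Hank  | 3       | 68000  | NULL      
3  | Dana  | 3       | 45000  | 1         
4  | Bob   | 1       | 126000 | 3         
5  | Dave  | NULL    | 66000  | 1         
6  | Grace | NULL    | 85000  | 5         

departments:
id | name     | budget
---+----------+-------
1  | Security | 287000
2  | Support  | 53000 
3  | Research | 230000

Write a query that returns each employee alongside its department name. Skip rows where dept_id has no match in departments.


INNER JOIN keeps only employees rows whose dept_id matches an id in departments. Walk through each employee:
  - employee 1 (Pete): dept_id=3 -> matches Research
  - employee 2 (Hank): dept_id=3 -> matches Research
  - employee 3 (Dana): dept_id=3 -> matches Research
  - employee 4 (Bob): dept_id=1 -> matches Security
  - employee 5 (Dave): dept_id=NULL, no match -> dropped
  - employee 6 (Grace): dept_id=NULL, no match -> dropped
So 2 of 6 rows are dropped.

SQL:
SELECT a.name, b.name AS department
FROM employees a
INNER JOIN departments b ON a.dept_id = b.id

Result:
name | department
-----+-----------
Pete | Research  
Hank | Research  
Dana | Research  
Bob  | Security  


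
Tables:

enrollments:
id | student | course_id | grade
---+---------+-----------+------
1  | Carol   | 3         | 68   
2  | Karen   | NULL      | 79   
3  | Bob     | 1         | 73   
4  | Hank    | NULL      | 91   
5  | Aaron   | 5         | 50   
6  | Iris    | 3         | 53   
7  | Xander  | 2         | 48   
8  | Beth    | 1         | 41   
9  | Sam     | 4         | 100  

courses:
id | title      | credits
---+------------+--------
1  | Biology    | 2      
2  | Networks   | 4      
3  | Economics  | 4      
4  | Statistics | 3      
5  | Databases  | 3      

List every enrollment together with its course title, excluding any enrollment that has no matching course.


INNER JOIN keeps only enrollments rows whose course_id matches an id in courses. Walk through each enrollment:
  - enrollment 1 (Carol): course_id=3 -> matches Economics
  - enrollment 2 (Karen): course_id=NULL, no match -> dropped
  - enrollment 3 (Bob): course_id=1 -> matches Biology
  - enrollment 4 (Hank): course_id=NULL, no match -> dropped
  - enrollment 5 (Aaron): course_id=5 -> matches Databases
  - enrollment 6 (Iris): course_id=3 -> matches Economics
  - enrollment 7 (Xander): course_id=2 -> matches Networks
  - enrollment 8 (Beth): course_id=1 -> matches Biology
  - enrollment 9 (Sam): course_id=4 -> matches Statistics
So 2 of 9 rows are dropped.

SQL:
SELECT a.student, b.title AS course
FROM enrollments a
INNER JOIN courses b ON a.course_id = b.id

Result:
student | course    
--------+-----------
Carol   | Economics 
Bob     | Biology   
Aaron   | Databases 
Iris    | Economics 
Xander  | Networks  
Beth    | Biology   
Sam     | Statistics


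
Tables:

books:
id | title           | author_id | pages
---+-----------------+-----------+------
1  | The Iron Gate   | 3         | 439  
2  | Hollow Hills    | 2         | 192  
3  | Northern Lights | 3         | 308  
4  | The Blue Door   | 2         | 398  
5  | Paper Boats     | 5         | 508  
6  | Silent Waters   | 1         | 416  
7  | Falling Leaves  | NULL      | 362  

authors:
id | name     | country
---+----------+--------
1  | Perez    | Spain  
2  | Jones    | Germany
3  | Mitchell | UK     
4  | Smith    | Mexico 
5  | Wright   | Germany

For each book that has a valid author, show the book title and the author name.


INNER JOIN keeps only books rows whose author_id matches an id in authors. Walk through each book:
  - book 1 (The Iron Gate): author_id=3 -> matches Mitchell
  - book 2 (Hollow Hills): author_id=2 -> matches Jones
  - book 3 (Northern Lights): author_id=3 -> matches Mitchell
  - book 4 (The Blue Door): author_id=2 -> matches Jones
  - book 5 (Paper Boats): author_id=5 -> matches Wright
  - book 6 (Silent Waters): author_id=1 -> matches Perez
  - book 7 (Falling Leaves): author_id=NULL, no match -> dropped
So 1 of 7 rows is dropped.

SQL:
SELECT a.title, b.name AS author
FROM books a
INNER JOIN authors b ON a.author_id = b.id

Result:
title           | author  
----------------+---------
The Iron Gate   | Mitchell
Hollow Hills    | Jones   
Northern Lights | Mitchell
The Blue Door   | Jones   
Paper Boats     | Wright  
Silent Waters   | Perez   


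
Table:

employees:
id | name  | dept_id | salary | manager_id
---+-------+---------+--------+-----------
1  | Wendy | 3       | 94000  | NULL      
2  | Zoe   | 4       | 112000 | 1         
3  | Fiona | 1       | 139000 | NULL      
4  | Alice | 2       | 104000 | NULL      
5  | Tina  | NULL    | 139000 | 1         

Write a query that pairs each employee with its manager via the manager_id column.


This is a self-join: employees is joined to a second copy of itself, matching each row's manager_id to another row's id. Use LEFT JOIN so rows with manager_id=NULL are kept.
  - employee 1 (Wendy): manager_id=NULL -> NULL
  - employee 2 (Zoe): manager_id=1 -> Wendy
  - employee 3 (Fiona): manager_id=NULL -> NULL
  - employee 4 (Alice): manager_id=NULL -> NULL
  - employee 5 (Tina): manager_id=1 -> Wendy

SQL:
SELECT a.name AS item, b.name AS manager
FROM employees a
LEFT JOIN employees b ON a.manager_id = b.id

Result:
item  | manager
------+--------
Wendy | NULL   
Zoe   | Wendy  
Fiona | NULL   
Alice | NULL   
Tina  | Wendy  


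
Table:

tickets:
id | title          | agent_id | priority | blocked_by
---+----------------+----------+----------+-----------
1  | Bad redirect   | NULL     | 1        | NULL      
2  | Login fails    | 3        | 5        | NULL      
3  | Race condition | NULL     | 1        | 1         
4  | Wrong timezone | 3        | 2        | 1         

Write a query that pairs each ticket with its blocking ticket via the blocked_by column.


This is a self-join: tickets is joined to a second copy of itself, matching each row's blocked_by to another row's id. Use LEFT JOIN so rows with blocked_by=NULL are kept.
  - ticket 1 (Bad redirect): blocked_by=NULL -> NULL
  - ticket 2 (Login fails): blocked_by=NULL -> NULL
  - ticket 3 (Race condition): blocked_by=1 -> Bad redirect
  - ticket 4 (Wrong timezone): blocked_by=1 -> Bad redirect

SQL:
SELECT a.title AS item, b.title AS blocked_by
FROM tickets a
LEFT JOIN tickets b ON a.blocked_by = b.id

Result:
item           | blocked_by  
---------------+-------------
Bad redirect   | NULL        
Login fails    | NULL        
Race condition | Bad redirect
Wrong timezone | Bad redirect


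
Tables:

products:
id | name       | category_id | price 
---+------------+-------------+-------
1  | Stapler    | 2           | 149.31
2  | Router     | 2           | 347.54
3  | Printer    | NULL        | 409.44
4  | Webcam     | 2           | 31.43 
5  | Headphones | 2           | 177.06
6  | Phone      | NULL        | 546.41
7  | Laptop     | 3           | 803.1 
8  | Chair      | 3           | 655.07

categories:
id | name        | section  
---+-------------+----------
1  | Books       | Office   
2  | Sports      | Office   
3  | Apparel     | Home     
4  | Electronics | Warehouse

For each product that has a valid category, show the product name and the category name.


INNER JOIN keeps only products rows whose category_id matches an id in categories. Walk through each product:
  - product 1 (Stapler): category_id=2 -> matches Sports
  - product 2 (Router): category_id=2 -> matches Sports
  - product 3 (Printer): category_id=NULL, no match -> dropped
  - product 4 (Webcam): category_id=2 -> matches Sports
  - product 5 (Headphones): category_id=2 -> matches Sports
  - product 6 (Phone): category_id=NULL, no match -> dropped
  - product 7 (Laptop): category_id=3 -> matches Apparel
  - product 8 (Chair): category_id=3 -> matches Apparel
So 2 of 8 rows are dropped.

SQL:
SELECT a.name, b.name AS category
FROM products a
INNER JOIN categories b ON a.category_id = b.id

Result:
name       | category
-----------+---------
Stapler    | Sports  
Router     | Sports  
Webcam     | Sports  
Headphones | Sports  
Laptop     | Apparel 
Chair      | Apparel 


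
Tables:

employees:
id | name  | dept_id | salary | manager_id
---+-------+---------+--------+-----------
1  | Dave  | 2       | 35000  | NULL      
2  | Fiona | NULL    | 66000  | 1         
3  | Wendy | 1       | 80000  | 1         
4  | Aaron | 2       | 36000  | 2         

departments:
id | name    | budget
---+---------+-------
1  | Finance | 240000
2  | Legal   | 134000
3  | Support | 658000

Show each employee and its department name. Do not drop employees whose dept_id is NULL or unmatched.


LEFT JOIN keeps every row from employees (the left table); where dept_id has no match in departments, the department columns become NULL. Walk through each employee:
  - employee 1 (Dave): dept_id=2 -> matches Legal
  - employee 2 (Fiona): dept_id=NULL, no match -> kept with NULL
  - employee 3 (Wendy): dept_id=1 -> matches Finance
  - employee 4 (Aaron): dept_id=2 -> matches Legal
All 4 rows appear; 1 has NULL department.

SQL:
SELECT a.name, b.name AS department
FROM employees a
LEFT JOIN departments b ON a.dept_id = b.id

Result:
name  | department
------+-----------
Dave  | Legal     
Fiona | NULL      
Wendy | Finance   
Aaron | Legal     


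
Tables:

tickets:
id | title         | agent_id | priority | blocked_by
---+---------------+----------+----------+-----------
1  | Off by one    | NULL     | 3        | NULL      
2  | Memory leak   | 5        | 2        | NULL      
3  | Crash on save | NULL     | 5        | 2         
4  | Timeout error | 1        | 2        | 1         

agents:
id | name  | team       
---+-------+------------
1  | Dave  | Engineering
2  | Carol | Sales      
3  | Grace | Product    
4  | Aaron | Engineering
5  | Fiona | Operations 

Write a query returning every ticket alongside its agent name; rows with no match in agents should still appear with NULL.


LEFT JOIN keeps every row from tickets (the left table); where agent_id has no match in agents, the agent columns become NULL. Walk through each ticket:
  - ticket 1 (Off by one): agent_id=NULL, no match -> kept with NULL
  - ticket 2 (Memory leak): agent_id=5 -> matches Fiona
  - ticket 3 (Crash on save): agent_id=NULL, no match -> kept with NULL
  - ticket 4 (Timeout error): agent_id=1 -> matches Dave
All 4 rows appear; 2 have NULL agent.

SQL:
SELECT a.title, b.name AS agent
FROM tickets a
LEFT JOIN agents b ON a.agent_id = b.id

Result:
title         | agent
--------------+------
Off by one    | NULL 
Memory leak   | Fiona
Crash on save | NULL 
Timeout error | Dave 


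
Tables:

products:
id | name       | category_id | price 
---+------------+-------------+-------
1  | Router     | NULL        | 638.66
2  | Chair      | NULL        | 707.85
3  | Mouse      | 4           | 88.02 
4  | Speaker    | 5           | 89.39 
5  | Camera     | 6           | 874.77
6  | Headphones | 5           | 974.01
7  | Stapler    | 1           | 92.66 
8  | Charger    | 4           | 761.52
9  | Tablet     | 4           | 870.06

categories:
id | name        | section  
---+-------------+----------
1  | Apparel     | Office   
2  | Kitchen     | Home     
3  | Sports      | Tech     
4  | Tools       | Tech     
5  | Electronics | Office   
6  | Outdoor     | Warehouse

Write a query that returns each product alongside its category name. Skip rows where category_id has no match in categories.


INNER JOIN keeps only products rows whose category_id matches an id in categories. Walk through each product:
  - product 1 (Router): category_id=NULL, no match -> dropped
  - product 2 (Chair): category_id=NULL, no match -> dropped
  - product 3 (Mouse): category_id=4 -> matches Tools
  - product 4 (Speaker): category_id=5 -> matches Electronics
  - product 5 (Camera): category_id=6 -> matches Outdoor
  - product 6 (Headphones): category_id=5 -> matches Electronics
  - product 7 (Stapler): category_id=1 -> matches Apparel
  - product 8 (Charger): category_id=4 -> matches Tools
  - product 9 (Tablet): category_id=4 -> matches Tools
So 2 of 9 rows are dropped.

SQL:
SELECT a.name, b.name AS category
FROM products a
INNER JOIN categories b ON a.category_id = b.id

Result:
name       | category   
-----------+------------
Mouse      | Tools      
Speaker    | Electronics
Camera     | Outdoor    
Headphones | Electronics
Stapler    | Apparel    
Charger    | Tools      
Tablet     | Tools      


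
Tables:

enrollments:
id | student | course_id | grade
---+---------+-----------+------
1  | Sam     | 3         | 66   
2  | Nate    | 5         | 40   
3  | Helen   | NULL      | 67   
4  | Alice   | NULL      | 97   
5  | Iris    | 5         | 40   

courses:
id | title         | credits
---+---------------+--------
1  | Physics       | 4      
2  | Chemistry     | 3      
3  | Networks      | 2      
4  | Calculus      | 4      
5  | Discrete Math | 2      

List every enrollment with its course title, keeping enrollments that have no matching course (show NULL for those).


LEFT JOIN keeps every row from enrollments (the left table); where course_id has no match in courses, the course columns become NULL. Walk through each enrollment:
  - enrollment 1 (Sam): course_id=3 -> matches Networks
  - enrollment 2 (Nate): course_id=5 -> matches Discrete Math
  - enrollment 3 (Helen): course_id=NULL, no match -> kept with NULL
  - enrollment 4 (Alice): course_id=NULL, no match -> kept with NULL
  - enrollment 5 (Iris): course_id=5 -> matches Discrete Math
All 5 rows appear; 2 have NULL course.

SQL:
SELECT a.student, b.title AS course
FROM enrollments a
LEFT JOIN courses b ON a.course_id = b.id

Result:
student | course       
--------+--------------
Sam     | Networks     
Nate    | Discrete Math
Helen   | NULL         
Alice   | NULL         
Iris    | Discrete Math


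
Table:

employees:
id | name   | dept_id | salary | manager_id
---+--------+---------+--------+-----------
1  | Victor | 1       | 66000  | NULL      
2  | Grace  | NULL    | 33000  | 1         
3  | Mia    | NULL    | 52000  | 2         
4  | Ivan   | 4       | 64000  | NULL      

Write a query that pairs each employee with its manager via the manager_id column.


This is a self-join: employees is joined to a second copy of itself, matching each row's manager_id to another row's id. Use LEFT JOIN so rows with manager_id=NULL are kept.
  - employee 1 (Victor): manager_id=NULL -> NULL
  - employee 2 (Grace): manager_id=1 -> Victor
  - employee 3 (Mia): manager_id=2 -> Grace
  - employee 4 (Ivan): manager_id=NULL -> NULL

SQL:
SELECT a.name AS item, b.name AS manager
FROM employees a
LEFT JOIN employees b ON a.manager_id = b.id

Result:
item   | manager
-------+--------
Victor | NULL   
Grace  | Victor 
Mia    | Grace  
Ivan   | NULL   


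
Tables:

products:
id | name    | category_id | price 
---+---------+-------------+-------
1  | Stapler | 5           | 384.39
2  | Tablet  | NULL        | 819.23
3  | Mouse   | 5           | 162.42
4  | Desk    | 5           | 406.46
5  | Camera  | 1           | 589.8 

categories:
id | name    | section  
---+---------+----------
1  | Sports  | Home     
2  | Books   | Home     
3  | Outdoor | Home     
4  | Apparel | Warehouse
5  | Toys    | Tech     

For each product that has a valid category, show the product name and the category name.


INNER JOIN keeps only products rows whose category_id matches an id in categories. Walk through each product:
  - product 1 (Stapler): category_id=5 -> matches Toys
  - product 2 (Tablet): category_id=NULL, no match -> dropped
  - product 3 (Mouse): category_id=5 -> matches Toys
  - product 4 (Desk): category_id=5 -> matches Toys
  - product 5 (Camera): category_id=1 -> matches Sports
So 1 of 5 rows is dropped.

SQL:
SELECT a.name, b.name AS category
FROM products a
INNER JOIN categories b ON a.category_id = b.id

Result:
name    | category
--------+---------
Stapler | Toys    
Mouse   | Toys    
Desk    | Toys    
Camera  | Sports  


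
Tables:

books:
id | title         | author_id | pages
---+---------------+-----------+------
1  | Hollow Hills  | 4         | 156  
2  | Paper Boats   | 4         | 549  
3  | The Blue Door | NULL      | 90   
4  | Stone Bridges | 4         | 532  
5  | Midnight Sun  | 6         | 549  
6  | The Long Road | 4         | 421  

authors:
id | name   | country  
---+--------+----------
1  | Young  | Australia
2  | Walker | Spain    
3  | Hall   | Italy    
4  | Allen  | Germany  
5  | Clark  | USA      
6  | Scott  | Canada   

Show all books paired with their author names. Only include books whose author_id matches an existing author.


INNER JOIN keeps only books rows whose author_id matches an id in authors. Walk through each book:
  - book 1 (Hollow Hills): author_id=4 -> matches Allen
  - book 2 (Paper Boats): author_id=4 -> matches Allen
  - book 3 (The Blue Door): author_id=NULL, no match -> dropped
  - book 4 (Stone Bridges): author_id=4 -> matches Allen
  - book 5 (Midnight Sun): author_id=6 -> matches Scott
  - book 6 (The Long Road): author_id=4 -> matches Allen
So 1 of 6 rows is dropped.

SQL:
SELECT a.title, b.name AS author
FROM books a
INNER JOIN authors b ON a.author_id = b.id

Result:
title         | author
--------------+-------
Hollow Hills  | Allen 
Paper Boats   | Allen 
Stone Bridges | Allen 
Midnight Sun  | Scott 
The Long Road | Allen 


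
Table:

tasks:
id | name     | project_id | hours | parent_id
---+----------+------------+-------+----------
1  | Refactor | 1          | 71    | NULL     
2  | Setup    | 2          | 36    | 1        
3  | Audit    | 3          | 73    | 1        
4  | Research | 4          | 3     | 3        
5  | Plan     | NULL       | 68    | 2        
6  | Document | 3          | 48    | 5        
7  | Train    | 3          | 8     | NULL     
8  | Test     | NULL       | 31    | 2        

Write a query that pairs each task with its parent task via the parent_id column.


This is a self-join: tasks is joined to a second copy of itself, matching each row's parent_id to another row's id. Use LEFT JOIN so rows with parent_id=NULL are kept.
  - task 1 (Refactor): parent_id=NULL -> NULL
  - task 2 (Setup): parent_id=1 -> Refactor
  - task 3 (Audit): parent_id=1 -> Refactor
  - task 4 (Research): parent_id=3 -> Audit
  - task 5 (Plan): parent_id=2 -> Setup
  - task 6 (Document): parent_id=5 -> Plan
  - task 7 (Train): parent_id=NULL -> NULL
  - task 8 (Test): parent_id=2 -> Setup

SQL:
SELECT a.name AS item, b.name AS parent
FROM tasks a
LEFT JOIN tasks b ON a.parent_id = b.id

Result:
item     | parent  
---------+---------
Refactor | NULL    
Setup    | Refactor
Audit    | Refactor
Research | Audit   
Plan     | Setup   
Document | Plan    
Train    | NULL    
Test     | Setup   


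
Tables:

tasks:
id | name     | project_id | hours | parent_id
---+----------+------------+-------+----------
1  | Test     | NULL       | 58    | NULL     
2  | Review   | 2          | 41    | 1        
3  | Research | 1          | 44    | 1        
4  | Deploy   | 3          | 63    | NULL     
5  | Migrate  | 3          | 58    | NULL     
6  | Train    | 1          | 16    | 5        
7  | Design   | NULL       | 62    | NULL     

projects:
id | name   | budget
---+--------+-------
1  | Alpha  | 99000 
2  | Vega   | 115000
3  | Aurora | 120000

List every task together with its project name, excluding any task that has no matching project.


INNER JOIN keeps only tasks rows whose project_id matches an id in projects. Walk through each task:
  - task 1 (Test): project_id=NULL, no match -> dropped
  - task 2 (Review): project_id=2 -> matches Vega
  - task 3 (Research): project_id=1 -> matches Alpha
  - task 4 (Deploy): project_id=3 -> matches Aurora
  - task 5 (Migrate): project_id=3 -> matches Aurora
  - task 6 (Train): project_id=1 -> matches Alpha
  - task 7 (Design): project_id=NULL, no match -> dropped
So 2 of 7 rows are dropped.

SQL:
SELECT a.name, b.name AS project
FROM tasks a
INNER JOIN projects b ON a.project_id = b.id

Result:
name     | project
---------+--------
Review   | Vega   
Research | Alpha  
Deploy   | Aurora 
Migrate  | Aurora 
Train    | Alpha  


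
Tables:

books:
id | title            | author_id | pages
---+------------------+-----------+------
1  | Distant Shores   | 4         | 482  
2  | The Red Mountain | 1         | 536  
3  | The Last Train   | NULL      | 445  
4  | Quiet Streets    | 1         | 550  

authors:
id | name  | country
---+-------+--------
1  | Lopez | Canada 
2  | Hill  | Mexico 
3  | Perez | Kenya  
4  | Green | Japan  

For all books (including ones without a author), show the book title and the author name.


LEFT JOIN keeps every row from books (the left table); where author_id has no match in authors, the author columns become NULL. Walk through each book:
  - book 1 (Distant Shores): author_id=4 -> matches Green
  - book 2 (The Red Mountain): author_id=1 -> matches Lopez
  - book 3 (The Last Train): author_id=NULL, no match -> kept with NULL
  - book 4 (Quiet Streets): author_id=1 -> matches Lopez
All 4 rows appear; 1 has NULL author.

SQL:
SELECT a.title, b.name AS author
FROM books a
LEFT JOIN authors b ON a.author_id = b.id

Result:
title            | author
-----------------+-------
Distant Shores   | Green 
The Red Mountain | Lopez 
The Last Train   | NULL  
Quiet Streets    | Lopez 


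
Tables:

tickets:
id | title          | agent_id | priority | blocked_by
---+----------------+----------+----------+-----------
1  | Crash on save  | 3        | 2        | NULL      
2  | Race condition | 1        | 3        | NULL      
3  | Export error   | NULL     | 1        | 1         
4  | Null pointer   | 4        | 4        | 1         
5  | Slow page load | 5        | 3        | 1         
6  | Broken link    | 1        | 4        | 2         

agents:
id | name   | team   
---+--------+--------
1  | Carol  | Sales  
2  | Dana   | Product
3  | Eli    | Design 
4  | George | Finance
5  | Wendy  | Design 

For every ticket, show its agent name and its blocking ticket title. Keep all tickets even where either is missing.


Two LEFT JOINs from the same base table tickets: one to agents via agent_id, one to tickets itself via blocked_by. Both are LEFT so every ticket is preserved.
Match against agents:
  - ticket 1 (Crash on save): agent_id=3 -> matches Eli
  - ticket 2 (Race condition): agent_id=1 -> matches Carol
  - ticket 3 (Export error): agent_id=NULL, no match -> kept with NULL
  - ticket 4 (Null pointer): agent_id=4 -> matches George
  - ticket 5 (Slow page load): agent_id=5 -> matches Wendy
  - ticket 6 (Broken link): agent_id=1 -> matches Carol
Match against tickets (self):
  - ticket 1 (Crash on save): blocked_by=NULL -> NULL
  - ticket 2 (Race condition): blocked_by=NULL -> NULL
  - ticket 3 (Export error): blocked_by=1 -> Crash on save
  - ticket 4 (Null pointer): blocked_by=1 -> Crash on save
  - ticket 5 (Slow page load): blocked_by=1 -> Crash on save
  - ticket 6 (Broken link): blocked_by=2 -> Race condition

SQL:
SELECT a.title, b.name AS agent, c.title AS blocked_by
FROM tickets a
LEFT JOIN agents b ON a.agent_id = b.id
LEFT JOIN tickets c ON a.blocked_by = c.id

Result:
title          | agent  | blocked_by    
---------------+--------+---------------
Crash on save  | Eli    | NULL          
Race condition | Carol  | NULL          
Export error   | NULL   | Crash on save 
Null pointer   | George | Crash on save 
Slow page load | Wendy  | Crash on save 
Broken link    | Carol  | Race condition
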